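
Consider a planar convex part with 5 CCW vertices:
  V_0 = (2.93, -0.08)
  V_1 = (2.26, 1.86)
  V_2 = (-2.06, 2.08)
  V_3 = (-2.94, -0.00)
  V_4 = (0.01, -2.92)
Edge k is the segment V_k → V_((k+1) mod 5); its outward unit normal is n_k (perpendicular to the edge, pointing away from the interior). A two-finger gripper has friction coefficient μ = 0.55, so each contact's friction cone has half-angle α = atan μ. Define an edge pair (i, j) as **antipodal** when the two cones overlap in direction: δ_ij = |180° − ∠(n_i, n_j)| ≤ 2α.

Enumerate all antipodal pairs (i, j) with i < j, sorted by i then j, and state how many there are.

count = 5; pairs: (0,2), (0,3), (1,3), (1,4), (2,4)

α = atan 0.55 = 28.81°;  2α = 57.62°
n_0 = (+0.9452, +0.3264)
n_1 = (+0.0509, +0.9987)
n_2 = (-0.9210, +0.3896)
n_3 = (-0.7035, -0.7107)
n_4 = (+0.6972, -0.7169)
  (0,1): δ = 111.97°  ·
  (0,2): δ = 41.99°  ✓
  (0,3): δ = 26.24°  ✓
  (0,4): δ = 115.15°  ·
  (1,2): δ = 110.02°  ·
  (1,3): δ = 41.79°  ✓
  (1,4): δ = 47.12°  ✓
  (2,3): δ = 111.78°  ·
  (2,4): δ = 22.86°  ✓
  (3,4): δ = 91.09°  ·
antipodal pairs: 5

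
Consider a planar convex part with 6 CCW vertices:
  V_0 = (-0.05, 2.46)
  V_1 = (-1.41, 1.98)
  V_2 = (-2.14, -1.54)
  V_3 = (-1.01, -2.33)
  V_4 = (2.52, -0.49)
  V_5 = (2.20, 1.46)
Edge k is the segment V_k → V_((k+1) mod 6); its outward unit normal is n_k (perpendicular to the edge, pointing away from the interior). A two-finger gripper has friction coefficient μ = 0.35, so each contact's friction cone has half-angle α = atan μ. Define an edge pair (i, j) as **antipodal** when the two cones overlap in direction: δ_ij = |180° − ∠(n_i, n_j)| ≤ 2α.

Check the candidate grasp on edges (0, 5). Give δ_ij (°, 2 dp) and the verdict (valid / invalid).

δ = 136.60°, invalid

α = atan 0.35 = 19.29°;  2α = 38.58°
edge 0: e_0 = (-1.36, -0.48);  n_0 = (-0.3328, +0.9430)
edge 5: e_5 = (-2.25, +1.00);  n_5 = (+0.4061, +0.9138)
∠(n_0, n_5) = 43.40°
δ = |180° − 43.40°| = 136.60°
136.60° > 2α = 38.58°  →  invalid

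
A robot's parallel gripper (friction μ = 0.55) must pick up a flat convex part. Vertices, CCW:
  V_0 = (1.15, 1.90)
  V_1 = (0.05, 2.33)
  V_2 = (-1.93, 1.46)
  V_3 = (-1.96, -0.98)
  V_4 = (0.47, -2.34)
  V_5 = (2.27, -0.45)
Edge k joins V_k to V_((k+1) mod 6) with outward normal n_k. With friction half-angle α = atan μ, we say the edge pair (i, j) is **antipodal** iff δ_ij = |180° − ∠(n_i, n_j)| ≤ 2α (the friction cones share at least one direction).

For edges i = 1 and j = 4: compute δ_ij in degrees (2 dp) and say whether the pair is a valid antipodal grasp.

δ = 22.68°, valid

α = atan 0.55 = 28.81°;  2α = 57.62°
edge 1: e_1 = (-1.98, -0.87);  n_1 = (-0.4023, +0.9155)
edge 4: e_4 = (+1.80, +1.89);  n_4 = (+0.7241, -0.6897)
∠(n_1, n_4) = 157.32°
δ = |180° − 157.32°| = 22.68°
22.68° ≤ 2α = 57.62°  →  valid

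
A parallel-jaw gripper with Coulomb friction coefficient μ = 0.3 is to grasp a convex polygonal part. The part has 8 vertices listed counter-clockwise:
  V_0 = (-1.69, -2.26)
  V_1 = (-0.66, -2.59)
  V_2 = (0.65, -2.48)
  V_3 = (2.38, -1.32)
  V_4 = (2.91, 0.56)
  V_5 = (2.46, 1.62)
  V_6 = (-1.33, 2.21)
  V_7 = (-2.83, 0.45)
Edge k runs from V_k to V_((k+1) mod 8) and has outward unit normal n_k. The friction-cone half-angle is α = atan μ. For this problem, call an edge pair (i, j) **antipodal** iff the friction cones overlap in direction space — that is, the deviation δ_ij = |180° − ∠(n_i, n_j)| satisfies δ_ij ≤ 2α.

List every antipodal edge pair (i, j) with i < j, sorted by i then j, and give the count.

count = 5; pairs: (0,5), (1,5), (2,6), (3,6), (4,7)

α = atan 0.3 = 16.70°;  2α = 33.40°
n_0 = (-0.3051, -0.9523)
n_1 = (+0.0837, -0.9965)
n_2 = (+0.5569, -0.8306)
n_3 = (+0.9625, -0.2713)
n_4 = (+0.9205, +0.3908)
n_5 = (+0.1538, +0.9881)
n_6 = (-0.7611, +0.6487)
n_7 = (-0.9218, -0.3878)
  (0,1): δ = 157.44°  ·
  (0,2): δ = 128.39°  ·
  (0,3): δ = 87.98°  ·
  (0,4): δ = 49.23°  ·
  (0,5): δ = 8.92°  ✓
  (0,6): δ = 67.32°  ·
  (0,7): δ = 130.58°  ·
  (1,2): δ = 150.96°  ·
  (1,3): δ = 110.54°  ·
  (1,4): δ = 71.80°  ·
  (1,5): δ = 13.65°  ✓
  (1,6): δ = 44.76°  ·
  (1,7): δ = 108.01°  ·
  (2,3): δ = 139.59°  ·
  (2,4): δ = 100.84°  ·
  (2,5): δ = 42.69°  ·
  (2,6): δ = 15.72°  ✓
  (2,7): δ = 78.97°  ·
  (3,4): δ = 141.25°  ·
  (3,5): δ = 83.10°  ·
  (3,6): δ = 24.70°  ✓
  (3,7): δ = 38.56°  ·
  (4,5): δ = 121.85°  ·
  (4,6): δ = 63.44°  ·
  (4,7): δ = 0.19°  ✓
  (5,6): δ = 121.59°  ·
  (5,7): δ = 58.34°  ·
  (6,7): δ = 116.75°  ·
antipodal pairs: 5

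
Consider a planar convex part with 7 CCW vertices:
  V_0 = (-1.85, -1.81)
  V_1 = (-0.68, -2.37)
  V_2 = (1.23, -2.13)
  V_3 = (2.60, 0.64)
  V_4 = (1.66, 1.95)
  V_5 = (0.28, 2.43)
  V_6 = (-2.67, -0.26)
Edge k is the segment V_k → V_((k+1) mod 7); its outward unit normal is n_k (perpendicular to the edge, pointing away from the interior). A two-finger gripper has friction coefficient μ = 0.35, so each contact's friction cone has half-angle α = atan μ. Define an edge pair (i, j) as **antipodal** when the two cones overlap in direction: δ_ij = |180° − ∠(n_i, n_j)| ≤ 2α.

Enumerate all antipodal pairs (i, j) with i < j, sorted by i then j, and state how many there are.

count = 6; pairs: (0,3), (0,4), (1,4), (1,5), (2,5), (3,6)

α = atan 0.35 = 19.29°;  2α = 38.58°
n_0 = (-0.4317, -0.9020)
n_1 = (+0.1247, -0.9922)
n_2 = (+0.8964, -0.4433)
n_3 = (+0.8125, +0.5830)
n_4 = (+0.3285, +0.9445)
n_5 = (-0.6738, +0.7389)
n_6 = (-0.8839, -0.4676)
  (0,1): δ = 147.26°  ·
  (0,2): δ = 90.74°  ·
  (0,3): δ = 28.76°  ✓
  (0,4): δ = 6.40°  ✓
  (0,5): δ = 67.94°  ·
  (0,6): δ = 143.46°  ·
  (1,2): δ = 123.48°  ·
  (1,3): δ = 61.50°  ·
  (1,4): δ = 26.34°  ✓
  (1,5): δ = 35.20°  ✓
  (1,6): δ = 110.72°  ·
  (2,3): δ = 118.02°  ·
  (2,4): δ = 82.86°  ·
  (2,5): δ = 21.32°  ✓
  (2,6): δ = 54.20°  ·
  (3,4): δ = 144.84°  ·
  (3,5): δ = 83.30°  ·
  (3,6): δ = 7.78°  ✓
  (4,5): δ = 118.46°  ·
  (4,6): δ = 42.94°  ·
  (5,6): δ = 104.48°  ·
antipodal pairs: 6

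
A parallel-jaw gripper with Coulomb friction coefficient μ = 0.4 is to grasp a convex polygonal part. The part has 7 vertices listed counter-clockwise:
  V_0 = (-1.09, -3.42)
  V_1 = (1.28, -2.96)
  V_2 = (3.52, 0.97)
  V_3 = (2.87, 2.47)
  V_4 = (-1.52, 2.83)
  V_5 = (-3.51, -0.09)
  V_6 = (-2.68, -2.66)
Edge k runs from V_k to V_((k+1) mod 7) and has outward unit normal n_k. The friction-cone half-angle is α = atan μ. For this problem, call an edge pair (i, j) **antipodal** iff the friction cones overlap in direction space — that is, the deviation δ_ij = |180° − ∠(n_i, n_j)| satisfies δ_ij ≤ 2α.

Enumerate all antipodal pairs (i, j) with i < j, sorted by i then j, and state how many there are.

count = 5; pairs: (0,3), (1,4), (2,5), (2,6), (3,6)

α = atan 0.4 = 21.80°;  2α = 43.60°
n_0 = (+0.1905, -0.9817)
n_1 = (+0.8688, -0.4952)
n_2 = (+0.9176, +0.3976)
n_3 = (+0.0817, +0.9967)
n_4 = (-0.8263, +0.5632)
n_5 = (-0.9516, -0.3073)
n_6 = (-0.4313, -0.9022)
  (0,1): δ = 130.67°  ·
  (0,2): δ = 77.56°  ·
  (0,3): δ = 15.67°  ✓
  (0,4): δ = 44.74°  ·
  (0,5): δ = 96.91°  ·
  (0,6): δ = 143.47°  ·
  (1,2): δ = 126.89°  ·
  (1,3): δ = 65.01°  ·
  (1,4): δ = 4.59°  ✓
  (1,5): δ = 47.58°  ·
  (1,6): δ = 94.13°  ·
  (2,3): δ = 118.12°  ·
  (2,4): δ = 57.70°  ·
  (2,5): δ = 5.53°  ✓
  (2,6): δ = 41.02°  ✓
  (3,4): δ = 119.59°  ·
  (3,5): δ = 67.41°  ·
  (3,6): δ = 20.86°  ✓
  (4,5): δ = 127.83°  ·
  (4,6): δ = 81.27°  ·
  (5,6): δ = 133.45°  ·
antipodal pairs: 5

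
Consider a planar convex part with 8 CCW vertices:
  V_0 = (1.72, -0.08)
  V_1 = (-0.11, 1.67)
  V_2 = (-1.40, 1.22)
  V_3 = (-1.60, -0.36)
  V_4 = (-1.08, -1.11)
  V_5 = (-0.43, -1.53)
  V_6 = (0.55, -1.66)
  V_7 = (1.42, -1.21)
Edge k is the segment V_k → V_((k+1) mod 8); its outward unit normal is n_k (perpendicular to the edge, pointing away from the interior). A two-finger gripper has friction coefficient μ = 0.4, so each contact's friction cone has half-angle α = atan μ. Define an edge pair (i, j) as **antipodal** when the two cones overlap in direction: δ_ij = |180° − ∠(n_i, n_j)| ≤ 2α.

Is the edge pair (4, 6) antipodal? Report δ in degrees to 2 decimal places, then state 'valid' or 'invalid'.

δ = 119.78°, invalid

α = atan 0.4 = 21.80°;  2α = 43.60°
edge 4: e_4 = (+0.65, -0.42);  n_4 = (-0.5427, -0.8399)
edge 6: e_6 = (+0.87, +0.45);  n_6 = (+0.4594, -0.8882)
∠(n_4, n_6) = 60.22°
δ = |180° − 60.22°| = 119.78°
119.78° > 2α = 43.60°  →  invalid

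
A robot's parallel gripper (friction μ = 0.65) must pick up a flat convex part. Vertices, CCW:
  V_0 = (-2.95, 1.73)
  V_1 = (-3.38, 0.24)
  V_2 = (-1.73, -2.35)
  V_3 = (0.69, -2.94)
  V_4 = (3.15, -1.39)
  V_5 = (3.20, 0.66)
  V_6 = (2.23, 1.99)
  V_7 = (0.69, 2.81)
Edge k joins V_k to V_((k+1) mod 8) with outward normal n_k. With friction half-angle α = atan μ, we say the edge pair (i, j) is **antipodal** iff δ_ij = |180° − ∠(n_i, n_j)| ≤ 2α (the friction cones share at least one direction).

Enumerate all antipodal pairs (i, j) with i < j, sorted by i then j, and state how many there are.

count = 11; pairs: (0,3), (0,4), (0,5), (1,4), (1,5), (1,6), (2,5), (2,6), (2,7), (3,6), (3,7)

α = atan 0.65 = 33.02°;  2α = 66.05°
n_0 = (-0.9608, +0.2773)
n_1 = (-0.8434, -0.5373)
n_2 = (-0.2369, -0.9715)
n_3 = (+0.5331, -0.8461)
n_4 = (+0.9997, -0.0244)
n_5 = (+0.8079, +0.5893)
n_6 = (+0.4700, +0.8827)
n_7 = (-0.2844, +0.9587)
  (0,1): δ = 131.40°  ·
  (0,2): δ = 87.60°  ·
  (0,3): δ = 41.69°  ✓
  (0,4): δ = 14.70°  ✓
  (0,5): δ = 52.20°  ✓
  (0,6): δ = 78.06°  ·
  (0,7): δ = 122.62°  ·
  (1,2): δ = 136.20°  ·
  (1,3): δ = 90.29°  ·
  (1,4): δ = 33.90°  ✓
  (1,5): δ = 3.60°  ✓
  (1,6): δ = 29.47°  ✓
  (1,7): δ = 74.03°  ·
  (2,3): δ = 134.08°  ·
  (2,4): δ = 77.70°  ·
  (2,5): δ = 40.19°  ✓
  (2,6): δ = 14.33°  ✓
  (2,7): δ = 30.23°  ✓
  (3,4): δ = 123.61°  ·
  (3,5): δ = 86.11°  ·
  (3,6): δ = 60.25°  ✓
  (3,7): δ = 15.69°  ✓
  (4,5): δ = 142.50°  ·
  (4,6): δ = 116.64°  ·
  (4,7): δ = 72.08°  ·
  (5,6): δ = 154.14°  ·
  (5,7): δ = 109.58°  ·
  (6,7): δ = 135.44°  ·
antipodal pairs: 11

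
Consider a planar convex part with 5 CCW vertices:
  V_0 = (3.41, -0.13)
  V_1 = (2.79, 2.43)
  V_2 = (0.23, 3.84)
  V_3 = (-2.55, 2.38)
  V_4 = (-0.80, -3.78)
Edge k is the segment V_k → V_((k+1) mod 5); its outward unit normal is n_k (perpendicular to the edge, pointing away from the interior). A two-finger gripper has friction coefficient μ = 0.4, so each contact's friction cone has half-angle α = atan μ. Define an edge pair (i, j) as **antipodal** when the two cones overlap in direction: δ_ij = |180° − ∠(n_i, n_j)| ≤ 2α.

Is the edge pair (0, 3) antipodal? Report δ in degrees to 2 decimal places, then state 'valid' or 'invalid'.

α = atan 0.4 = 21.80°;  2α = 43.60°
edge 0: e_0 = (-0.62, +2.56);  n_0 = (+0.9719, +0.2354)
edge 3: e_3 = (+1.75, -6.16);  n_3 = (-0.9619, -0.2733)
∠(n_0, n_3) = 177.75°
δ = |180° − 177.75°| = 2.25°
2.25° ≤ 2α = 43.60°  →  valid

δ = 2.25°, valid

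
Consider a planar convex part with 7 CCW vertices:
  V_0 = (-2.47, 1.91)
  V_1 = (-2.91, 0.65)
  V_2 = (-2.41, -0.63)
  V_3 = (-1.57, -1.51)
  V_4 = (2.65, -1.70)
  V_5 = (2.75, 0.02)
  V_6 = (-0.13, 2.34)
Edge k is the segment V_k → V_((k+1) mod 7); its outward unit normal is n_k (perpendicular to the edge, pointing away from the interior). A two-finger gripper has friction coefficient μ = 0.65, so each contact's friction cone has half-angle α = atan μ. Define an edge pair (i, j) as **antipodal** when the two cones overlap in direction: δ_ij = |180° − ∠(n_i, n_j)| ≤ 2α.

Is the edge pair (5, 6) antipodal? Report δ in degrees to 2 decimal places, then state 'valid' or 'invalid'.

δ = 130.73°, invalid

α = atan 0.65 = 33.02°;  2α = 66.05°
edge 5: e_5 = (-2.88, +2.32);  n_5 = (+0.6273, +0.7788)
edge 6: e_6 = (-2.34, -0.43);  n_6 = (-0.1807, +0.9835)
∠(n_5, n_6) = 49.27°
δ = |180° − 49.27°| = 130.73°
130.73° > 2α = 66.05°  →  invalid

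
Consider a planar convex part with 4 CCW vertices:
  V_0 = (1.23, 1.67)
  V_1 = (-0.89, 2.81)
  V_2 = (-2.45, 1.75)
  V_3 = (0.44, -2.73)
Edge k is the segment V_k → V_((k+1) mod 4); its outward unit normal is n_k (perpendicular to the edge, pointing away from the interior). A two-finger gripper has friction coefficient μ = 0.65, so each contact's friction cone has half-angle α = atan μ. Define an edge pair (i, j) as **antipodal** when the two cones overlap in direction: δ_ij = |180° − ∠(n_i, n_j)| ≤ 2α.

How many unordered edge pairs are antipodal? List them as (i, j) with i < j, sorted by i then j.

α = atan 0.65 = 33.02°;  2α = 66.05°
n_0 = (+0.4736, +0.8807)
n_1 = (-0.5620, +0.8271)
n_2 = (-0.8403, -0.5421)
n_3 = (+0.9843, -0.1767)
  (0,1): δ = 117.54°  ·
  (0,2): δ = 28.91°  ✓
  (0,3): δ = 108.09°  ·
  (1,2): δ = 91.37°  ·
  (1,3): δ = 45.63°  ✓
  (2,3): δ = 43.00°  ✓
antipodal pairs: 3

count = 3; pairs: (0,2), (1,3), (2,3)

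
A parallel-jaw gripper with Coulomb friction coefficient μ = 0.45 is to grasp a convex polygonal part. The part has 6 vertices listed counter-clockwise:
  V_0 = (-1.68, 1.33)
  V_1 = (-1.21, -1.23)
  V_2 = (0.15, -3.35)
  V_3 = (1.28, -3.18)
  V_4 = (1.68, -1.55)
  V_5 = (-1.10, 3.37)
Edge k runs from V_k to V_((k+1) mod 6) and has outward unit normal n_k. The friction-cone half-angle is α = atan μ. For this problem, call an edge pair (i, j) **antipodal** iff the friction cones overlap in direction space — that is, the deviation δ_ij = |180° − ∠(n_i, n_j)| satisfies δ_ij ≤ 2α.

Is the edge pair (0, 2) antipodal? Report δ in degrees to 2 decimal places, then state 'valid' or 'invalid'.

α = atan 0.45 = 24.23°;  2α = 48.46°
edge 0: e_0 = (+0.47, -2.56);  n_0 = (-0.9836, -0.1806)
edge 2: e_2 = (+1.13, +0.17);  n_2 = (+0.1488, -0.9889)
∠(n_0, n_2) = 88.15°
δ = |180° − 88.15°| = 91.85°
91.85° > 2α = 48.46°  →  invalid

δ = 91.85°, invalid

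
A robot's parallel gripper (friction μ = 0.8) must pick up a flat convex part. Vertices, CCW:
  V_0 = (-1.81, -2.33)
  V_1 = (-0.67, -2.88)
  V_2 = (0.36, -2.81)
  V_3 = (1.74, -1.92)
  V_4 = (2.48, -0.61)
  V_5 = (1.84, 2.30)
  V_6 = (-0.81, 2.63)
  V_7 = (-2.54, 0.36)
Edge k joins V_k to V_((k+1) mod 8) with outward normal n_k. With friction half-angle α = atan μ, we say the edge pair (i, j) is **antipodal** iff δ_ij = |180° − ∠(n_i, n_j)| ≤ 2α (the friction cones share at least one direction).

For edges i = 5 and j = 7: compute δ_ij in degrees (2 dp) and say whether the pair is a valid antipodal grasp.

δ = 67.72°, valid

α = atan 0.8 = 38.66°;  2α = 77.32°
edge 5: e_5 = (-2.65, +0.33);  n_5 = (+0.1236, +0.9923)
edge 7: e_7 = (+0.73, -2.69);  n_7 = (-0.9651, -0.2619)
∠(n_5, n_7) = 112.28°
δ = |180° − 112.28°| = 67.72°
67.72° ≤ 2α = 77.32°  →  valid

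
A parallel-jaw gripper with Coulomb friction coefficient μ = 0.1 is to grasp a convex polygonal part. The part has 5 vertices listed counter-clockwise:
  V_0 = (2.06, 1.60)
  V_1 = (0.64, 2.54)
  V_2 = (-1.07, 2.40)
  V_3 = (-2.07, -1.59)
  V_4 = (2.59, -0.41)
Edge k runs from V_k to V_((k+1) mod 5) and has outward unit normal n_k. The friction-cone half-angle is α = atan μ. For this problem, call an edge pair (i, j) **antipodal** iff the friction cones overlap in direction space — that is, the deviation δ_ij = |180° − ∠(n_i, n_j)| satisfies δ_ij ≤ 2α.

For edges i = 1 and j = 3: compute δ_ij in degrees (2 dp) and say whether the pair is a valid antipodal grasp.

α = atan 0.1 = 5.71°;  2α = 11.42°
edge 1: e_1 = (-1.71, -0.14);  n_1 = (-0.0816, +0.9967)
edge 3: e_3 = (+4.66, +1.18);  n_3 = (+0.2455, -0.9694)
∠(n_1, n_3) = 170.47°
δ = |180° − 170.47°| = 9.53°
9.53° ≤ 2α = 11.42°  →  valid

δ = 9.53°, valid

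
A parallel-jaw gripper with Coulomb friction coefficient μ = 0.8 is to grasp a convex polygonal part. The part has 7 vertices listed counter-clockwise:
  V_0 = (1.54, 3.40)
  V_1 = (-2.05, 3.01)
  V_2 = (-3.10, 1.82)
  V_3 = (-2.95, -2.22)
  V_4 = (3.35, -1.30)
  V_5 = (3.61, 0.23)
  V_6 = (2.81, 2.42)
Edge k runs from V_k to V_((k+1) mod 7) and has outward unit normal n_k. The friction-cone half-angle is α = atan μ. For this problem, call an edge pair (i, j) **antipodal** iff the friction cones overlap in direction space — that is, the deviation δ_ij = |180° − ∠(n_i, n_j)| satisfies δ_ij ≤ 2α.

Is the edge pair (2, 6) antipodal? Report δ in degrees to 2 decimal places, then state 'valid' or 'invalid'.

δ = 50.22°, valid

α = atan 0.8 = 38.66°;  2α = 77.32°
edge 2: e_2 = (+0.15, -4.04);  n_2 = (-0.9993, -0.0371)
edge 6: e_6 = (-1.27, +0.98);  n_6 = (+0.6109, +0.7917)
∠(n_2, n_6) = 129.78°
δ = |180° − 129.78°| = 50.22°
50.22° ≤ 2α = 77.32°  →  valid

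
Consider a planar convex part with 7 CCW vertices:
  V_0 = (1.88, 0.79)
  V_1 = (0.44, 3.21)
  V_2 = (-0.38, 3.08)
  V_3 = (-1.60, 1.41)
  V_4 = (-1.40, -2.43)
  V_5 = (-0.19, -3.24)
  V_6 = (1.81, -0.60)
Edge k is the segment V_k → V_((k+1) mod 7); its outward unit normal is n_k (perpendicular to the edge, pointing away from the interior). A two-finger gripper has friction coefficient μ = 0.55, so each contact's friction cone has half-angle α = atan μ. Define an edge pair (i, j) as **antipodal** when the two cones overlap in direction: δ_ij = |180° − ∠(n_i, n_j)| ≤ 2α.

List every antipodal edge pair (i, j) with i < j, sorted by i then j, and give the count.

count = 8; pairs: (0,3), (0,4), (1,4), (1,5), (2,5), (2,6), (3,5), (3,6)

α = atan 0.55 = 28.81°;  2α = 57.62°
n_0 = (+0.8594, +0.5114)
n_1 = (-0.1566, +0.9877)
n_2 = (-0.8075, +0.5899)
n_3 = (-0.9986, -0.0520)
n_4 = (-0.5563, -0.8310)
n_5 = (+0.7971, -0.6039)
n_6 = (+0.9987, -0.0503)
  (0,1): δ = 111.75°  ·
  (0,2): δ = 66.90°  ·
  (0,3): δ = 27.77°  ✓
  (0,4): δ = 25.45°  ✓
  (0,5): δ = 112.10°  ·
  (0,6): δ = 146.36°  ·
  (1,2): δ = 135.16°  ·
  (1,3): δ = 96.03°  ·
  (1,4): δ = 42.81°  ✓
  (1,5): δ = 43.84°  ✓
  (1,6): δ = 78.11°  ·
  (2,3): δ = 140.87°  ·
  (2,4): δ = 87.65°  ·
  (2,5): δ = 1.00°  ✓
  (2,6): δ = 33.27°  ✓
  (3,4): δ = 126.78°  ·
  (3,5): δ = 40.13°  ✓
  (3,6): δ = 5.86°  ✓
  (4,5): δ = 93.35°  ·
  (4,6): δ = 59.08°  ·
  (5,6): δ = 145.74°  ·
antipodal pairs: 8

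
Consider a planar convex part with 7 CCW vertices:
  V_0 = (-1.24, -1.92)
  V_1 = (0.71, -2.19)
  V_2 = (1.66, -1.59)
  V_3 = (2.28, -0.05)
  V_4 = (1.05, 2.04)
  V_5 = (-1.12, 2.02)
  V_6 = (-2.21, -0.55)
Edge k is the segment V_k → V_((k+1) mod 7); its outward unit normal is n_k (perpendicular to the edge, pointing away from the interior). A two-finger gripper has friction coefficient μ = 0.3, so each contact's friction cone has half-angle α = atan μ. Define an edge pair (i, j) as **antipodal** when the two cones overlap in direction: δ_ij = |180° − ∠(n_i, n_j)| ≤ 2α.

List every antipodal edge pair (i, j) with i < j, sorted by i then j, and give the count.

α = atan 0.3 = 16.70°;  2α = 33.40°
n_0 = (-0.1372, -0.9905)
n_1 = (+0.5340, -0.8455)
n_2 = (+0.9276, -0.3735)
n_3 = (+0.8618, +0.5072)
n_4 = (-0.0092, +1.0000)
n_5 = (-0.9206, +0.3905)
n_6 = (-0.8161, -0.5779)
  (0,1): δ = 139.84°  ·
  (0,2): δ = 104.05°  ·
  (0,3): δ = 51.64°  ·
  (0,4): δ = 8.41°  ✓
  (0,5): δ = 74.90°  ·
  (0,6): δ = 133.18°  ·
  (1,2): δ = 144.21°  ·
  (1,3): δ = 91.80°  ·
  (1,4): δ = 31.75°  ✓
  (1,5): δ = 34.74°  ·
  (1,6): δ = 93.02°  ·
  (2,3): δ = 127.59°  ·
  (2,4): δ = 67.54°  ·
  (2,5): δ = 1.05°  ✓
  (2,6): δ = 57.23°  ·
  (3,4): δ = 119.95°  ·
  (3,5): δ = 53.46°  ·
  (3,6): δ = 4.82°  ✓
  (4,5): δ = 113.51°  ·
  (4,6): δ = 55.23°  ·
  (5,6): δ = 121.72°  ·
antipodal pairs: 4

count = 4; pairs: (0,4), (1,4), (2,5), (3,6)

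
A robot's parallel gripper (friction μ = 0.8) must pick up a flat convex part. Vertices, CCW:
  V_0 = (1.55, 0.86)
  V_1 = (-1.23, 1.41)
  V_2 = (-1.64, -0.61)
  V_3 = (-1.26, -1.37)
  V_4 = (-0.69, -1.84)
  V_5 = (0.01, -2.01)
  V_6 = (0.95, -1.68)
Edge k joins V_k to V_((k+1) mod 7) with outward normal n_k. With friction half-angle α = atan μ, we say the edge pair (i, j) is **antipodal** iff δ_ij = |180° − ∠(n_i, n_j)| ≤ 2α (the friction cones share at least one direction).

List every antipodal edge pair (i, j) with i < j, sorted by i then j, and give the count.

count = 8; pairs: (0,2), (0,3), (0,4), (0,5), (1,5), (1,6), (2,6), (3,6)

α = atan 0.8 = 38.66°;  2α = 77.32°
n_0 = (+0.1941, +0.9810)
n_1 = (-0.9800, +0.1989)
n_2 = (-0.8944, -0.4472)
n_3 = (-0.6362, -0.7715)
n_4 = (-0.2360, -0.9718)
n_5 = (+0.3312, -0.9435)
n_6 = (+0.9732, -0.2299)
  (0,1): δ = 90.28°  ·
  (0,2): δ = 52.24°  ✓
  (0,3): δ = 28.32°  ✓
  (0,4): δ = 2.46°  ✓
  (0,5): δ = 30.54°  ✓
  (0,6): δ = 87.90°  ·
  (1,2): δ = 141.96°  ·
  (1,3): δ = 118.03°  ·
  (1,4): δ = 92.18°  ·
  (1,5): δ = 59.18°  ✓
  (1,6): δ = 1.82°  ✓
  (2,3): δ = 156.07°  ·
  (2,4): δ = 130.22°  ·
  (2,5): δ = 97.22°  ·
  (2,6): δ = 39.86°  ✓
  (3,4): δ = 154.14°  ·
  (3,5): δ = 121.15°  ·
  (3,6): δ = 63.78°  ✓
  (4,5): δ = 147.01°  ·
  (4,6): δ = 89.64°  ·
  (5,6): δ = 122.64°  ·
antipodal pairs: 8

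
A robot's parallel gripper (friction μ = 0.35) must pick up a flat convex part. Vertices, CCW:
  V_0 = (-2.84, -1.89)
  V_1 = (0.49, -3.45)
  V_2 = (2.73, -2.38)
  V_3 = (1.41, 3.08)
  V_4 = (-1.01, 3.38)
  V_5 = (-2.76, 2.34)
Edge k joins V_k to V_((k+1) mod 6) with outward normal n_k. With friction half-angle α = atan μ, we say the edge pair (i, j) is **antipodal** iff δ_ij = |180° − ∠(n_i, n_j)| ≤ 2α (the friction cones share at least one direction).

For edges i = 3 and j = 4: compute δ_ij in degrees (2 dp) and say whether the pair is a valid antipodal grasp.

α = atan 0.35 = 19.29°;  2α = 38.58°
edge 3: e_3 = (-2.42, +0.30);  n_3 = (+0.1230, +0.9924)
edge 4: e_4 = (-1.75, -1.04);  n_4 = (-0.5109, +0.8597)
∠(n_3, n_4) = 37.79°
δ = |180° − 37.79°| = 142.21°
142.21° > 2α = 38.58°  →  invalid

δ = 142.21°, invalid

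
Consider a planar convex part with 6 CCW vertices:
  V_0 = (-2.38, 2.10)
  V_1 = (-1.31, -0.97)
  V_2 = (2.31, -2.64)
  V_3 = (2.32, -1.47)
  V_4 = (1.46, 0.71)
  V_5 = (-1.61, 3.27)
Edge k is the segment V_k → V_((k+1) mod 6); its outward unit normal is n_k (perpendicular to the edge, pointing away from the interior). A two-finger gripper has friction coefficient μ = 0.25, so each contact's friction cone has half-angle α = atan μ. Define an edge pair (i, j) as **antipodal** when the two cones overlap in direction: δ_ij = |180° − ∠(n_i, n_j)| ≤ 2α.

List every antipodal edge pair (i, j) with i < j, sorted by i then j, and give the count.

α = atan 0.25 = 14.04°;  2α = 28.07°
n_0 = (-0.9443, -0.3291)
n_1 = (-0.4189, -0.9080)
n_2 = (+1.0000, -0.0085)
n_3 = (+0.9302, +0.3670)
n_4 = (+0.6404, +0.7680)
n_5 = (-0.8353, +0.5497)
  (0,1): δ = 133.98°  ·
  (0,2): δ = 19.70°  ✓
  (0,3): δ = 2.31°  ✓
  (0,4): δ = 30.96°  ·
  (0,5): δ = 127.44°  ·
  (1,2): δ = 65.72°  ·
  (1,3): δ = 43.71°  ·
  (1,4): δ = 15.06°  ✓
  (1,5): δ = 81.42°  ·
  (2,3): δ = 157.98°  ·
  (2,4): δ = 129.33°  ·
  (2,5): δ = 32.86°  ·
  (3,4): δ = 151.35°  ·
  (3,5): δ = 54.88°  ·
  (4,5): δ = 83.53°  ·
antipodal pairs: 3

count = 3; pairs: (0,2), (0,3), (1,4)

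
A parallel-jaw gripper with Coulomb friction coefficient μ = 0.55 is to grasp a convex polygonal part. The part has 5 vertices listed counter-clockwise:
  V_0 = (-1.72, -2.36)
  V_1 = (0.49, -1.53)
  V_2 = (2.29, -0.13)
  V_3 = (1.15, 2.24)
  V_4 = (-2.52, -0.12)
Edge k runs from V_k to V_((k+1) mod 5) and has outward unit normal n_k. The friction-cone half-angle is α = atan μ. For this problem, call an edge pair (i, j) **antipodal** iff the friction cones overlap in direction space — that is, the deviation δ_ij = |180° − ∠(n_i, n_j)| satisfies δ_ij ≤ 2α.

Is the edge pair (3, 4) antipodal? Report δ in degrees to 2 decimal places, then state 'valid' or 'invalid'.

α = atan 0.55 = 28.81°;  2α = 57.62°
edge 3: e_3 = (-3.67, -2.36);  n_3 = (-0.5409, +0.8411)
edge 4: e_4 = (+0.80, -2.24);  n_4 = (-0.9417, -0.3363)
∠(n_3, n_4) = 76.91°
δ = |180° − 76.91°| = 103.09°
103.09° > 2α = 57.62°  →  invalid

δ = 103.09°, invalid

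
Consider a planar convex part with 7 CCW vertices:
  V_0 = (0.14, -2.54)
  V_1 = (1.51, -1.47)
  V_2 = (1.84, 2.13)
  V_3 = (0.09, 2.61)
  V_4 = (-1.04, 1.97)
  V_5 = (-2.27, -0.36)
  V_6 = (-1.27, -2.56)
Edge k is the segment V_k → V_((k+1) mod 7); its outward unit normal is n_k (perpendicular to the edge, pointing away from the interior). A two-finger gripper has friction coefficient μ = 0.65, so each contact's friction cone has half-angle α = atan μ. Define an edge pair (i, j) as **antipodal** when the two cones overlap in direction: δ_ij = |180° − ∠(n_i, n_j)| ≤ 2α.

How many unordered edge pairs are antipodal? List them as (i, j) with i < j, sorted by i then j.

count = 10; pairs: (0,2), (0,3), (0,4), (1,3), (1,4), (1,5), (2,5), (2,6), (3,6), (4,6)

α = atan 0.65 = 33.02°;  2α = 66.05°
n_0 = (+0.6155, -0.7881)
n_1 = (+0.9958, -0.0913)
n_2 = (+0.2645, +0.9644)
n_3 = (-0.4928, +0.8701)
n_4 = (-0.8843, +0.4668)
n_5 = (-0.9104, -0.4138)
n_6 = (+0.0142, -0.9999)
  (0,1): δ = 133.23°  ·
  (0,2): δ = 53.33°  ✓
  (0,3): δ = 8.46°  ✓
  (0,4): δ = 24.18°  ✓
  (0,5): δ = 76.45°  ·
  (0,6): δ = 142.82°  ·
  (1,2): δ = 100.10°  ·
  (1,3): δ = 55.24°  ✓
  (1,4): δ = 22.59°  ✓
  (1,5): δ = 29.68°  ✓
  (1,6): δ = 96.05°  ·
  (2,3): δ = 135.14°  ·
  (2,4): δ = 102.49°  ·
  (2,5): δ = 50.22°  ✓
  (2,6): δ = 16.15°  ✓
  (3,4): δ = 147.36°  ·
  (3,5): δ = 95.08°  ·
  (3,6): δ = 28.71°  ✓
  (4,5): δ = 127.73°  ·
  (4,6): δ = 61.36°  ✓
  (5,6): δ = 113.63°  ·
antipodal pairs: 10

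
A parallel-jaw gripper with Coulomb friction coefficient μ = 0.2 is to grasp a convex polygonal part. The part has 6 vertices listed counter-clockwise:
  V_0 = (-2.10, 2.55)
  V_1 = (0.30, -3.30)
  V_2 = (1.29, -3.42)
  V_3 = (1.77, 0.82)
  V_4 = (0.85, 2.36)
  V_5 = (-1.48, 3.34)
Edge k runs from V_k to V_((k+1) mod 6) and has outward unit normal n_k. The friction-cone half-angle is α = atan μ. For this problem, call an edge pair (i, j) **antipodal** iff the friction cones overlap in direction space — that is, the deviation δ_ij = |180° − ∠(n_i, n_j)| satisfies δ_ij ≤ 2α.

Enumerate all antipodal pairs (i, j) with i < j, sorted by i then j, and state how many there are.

count = 2; pairs: (0,3), (1,4)

α = atan 0.2 = 11.31°;  2α = 22.62°
n_0 = (-0.9252, -0.3796)
n_1 = (-0.1203, -0.9927)
n_2 = (+0.9937, -0.1125)
n_3 = (+0.8585, +0.5129)
n_4 = (+0.3877, +0.9218)
n_5 = (-0.7867, +0.6174)
  (0,1): δ = 119.22°  ·
  (0,2): δ = 28.77°  ·
  (0,3): δ = 8.55°  ✓
  (0,4): δ = 44.88°  ·
  (0,5): δ = 119.57°  ·
  (1,2): δ = 89.55°  ·
  (1,3): δ = 52.23°  ·
  (1,4): δ = 15.90°  ✓
  (1,5): δ = 58.79°  ·
  (2,3): δ = 142.69°  ·
  (2,4): δ = 106.35°  ·
  (2,5): δ = 31.67°  ·
  (3,4): δ = 143.67°  ·
  (3,5): δ = 68.98°  ·
  (4,5): δ = 105.31°  ·
antipodal pairs: 2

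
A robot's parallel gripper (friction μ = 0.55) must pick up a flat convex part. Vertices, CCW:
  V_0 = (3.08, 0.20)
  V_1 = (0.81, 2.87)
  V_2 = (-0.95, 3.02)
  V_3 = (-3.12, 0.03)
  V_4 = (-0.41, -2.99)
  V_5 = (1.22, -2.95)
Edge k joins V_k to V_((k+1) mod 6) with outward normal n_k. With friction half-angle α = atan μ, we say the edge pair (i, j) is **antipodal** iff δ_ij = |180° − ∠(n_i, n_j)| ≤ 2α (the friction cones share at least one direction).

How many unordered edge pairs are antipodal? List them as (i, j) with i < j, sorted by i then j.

α = atan 0.55 = 28.81°;  2α = 57.62°
n_0 = (+0.7619, +0.6477)
n_1 = (+0.0849, +0.9964)
n_2 = (-0.8093, +0.5874)
n_3 = (-0.7443, -0.6679)
n_4 = (+0.0245, -0.9997)
n_5 = (+0.8611, -0.5085)
  (0,1): δ = 135.24°  ·
  (0,2): δ = 76.34°  ·
  (0,3): δ = 1.53°  ✓
  (0,4): δ = 51.03°  ✓
  (0,5): δ = 109.07°  ·
  (1,2): δ = 121.10°  ·
  (1,3): δ = 43.23°  ✓
  (1,4): δ = 6.28°  ✓
  (1,5): δ = 64.31°  ·
  (2,3): δ = 102.13°  ·
  (2,4): δ = 52.62°  ✓
  (2,5): δ = 5.41°  ✓
  (3,4): δ = 130.50°  ·
  (3,5): δ = 72.46°  ·
  (4,5): δ = 121.97°  ·
antipodal pairs: 6

count = 6; pairs: (0,3), (0,4), (1,3), (1,4), (2,4), (2,5)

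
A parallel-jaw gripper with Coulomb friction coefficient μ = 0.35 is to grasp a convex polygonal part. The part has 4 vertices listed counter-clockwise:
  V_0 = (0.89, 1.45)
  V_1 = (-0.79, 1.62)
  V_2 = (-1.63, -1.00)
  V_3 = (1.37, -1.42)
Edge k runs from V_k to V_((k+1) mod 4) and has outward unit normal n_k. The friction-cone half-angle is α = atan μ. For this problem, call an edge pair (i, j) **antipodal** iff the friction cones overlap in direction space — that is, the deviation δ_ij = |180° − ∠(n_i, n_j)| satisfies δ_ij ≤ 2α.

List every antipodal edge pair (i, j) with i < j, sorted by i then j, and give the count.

α = atan 0.35 = 19.29°;  2α = 38.58°
n_0 = (+0.1007, +0.9949)
n_1 = (-0.9523, +0.3053)
n_2 = (-0.1386, -0.9903)
n_3 = (+0.9863, +0.1650)
  (0,1): δ = 102.00°  ·
  (0,2): δ = 2.19°  ✓
  (0,3): δ = 105.27°  ·
  (1,2): δ = 80.19°  ·
  (1,3): δ = 27.27°  ✓
  (2,3): δ = 72.54°  ·
antipodal pairs: 2

count = 2; pairs: (0,2), (1,3)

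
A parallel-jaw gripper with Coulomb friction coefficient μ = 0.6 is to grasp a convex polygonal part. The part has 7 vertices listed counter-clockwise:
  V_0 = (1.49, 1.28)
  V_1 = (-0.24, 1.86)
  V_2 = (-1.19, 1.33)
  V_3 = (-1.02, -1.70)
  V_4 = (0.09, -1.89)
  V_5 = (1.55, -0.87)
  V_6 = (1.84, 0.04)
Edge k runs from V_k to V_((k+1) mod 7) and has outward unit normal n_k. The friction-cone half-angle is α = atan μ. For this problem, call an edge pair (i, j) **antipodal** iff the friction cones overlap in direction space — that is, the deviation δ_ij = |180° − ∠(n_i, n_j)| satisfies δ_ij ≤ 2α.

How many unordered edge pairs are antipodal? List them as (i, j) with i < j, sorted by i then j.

count = 8; pairs: (0,3), (0,4), (1,3), (1,4), (1,5), (2,4), (2,5), (2,6)

α = atan 0.6 = 30.96°;  2α = 61.93°
n_0 = (+0.3179, +0.9481)
n_1 = (-0.4872, +0.8733)
n_2 = (-0.9984, -0.0560)
n_3 = (-0.1687, -0.9857)
n_4 = (+0.5727, -0.8198)
n_5 = (+0.9528, -0.3036)
n_6 = (+0.9624, +0.2716)
  (0,1): δ = 132.31°  ·
  (0,2): δ = 68.25°  ·
  (0,3): δ = 8.82°  ✓
  (0,4): δ = 53.47°  ✓
  (0,5): δ = 90.86°  ·
  (0,6): δ = 124.30°  ·
  (1,2): δ = 115.95°  ·
  (1,3): δ = 38.87°  ✓
  (1,4): δ = 5.78°  ✓
  (1,5): δ = 43.17°  ✓
  (1,6): δ = 76.61°  ·
  (2,3): δ = 102.92°  ·
  (2,4): δ = 58.27°  ✓
  (2,5): δ = 20.89°  ✓
  (2,6): δ = 12.55°  ✓
  (3,4): δ = 135.35°  ·
  (3,5): δ = 97.96°  ·
  (3,6): δ = 64.52°  ·
  (4,5): δ = 142.62°  ·
  (4,6): δ = 109.18°  ·
  (5,6): δ = 146.56°  ·
antipodal pairs: 8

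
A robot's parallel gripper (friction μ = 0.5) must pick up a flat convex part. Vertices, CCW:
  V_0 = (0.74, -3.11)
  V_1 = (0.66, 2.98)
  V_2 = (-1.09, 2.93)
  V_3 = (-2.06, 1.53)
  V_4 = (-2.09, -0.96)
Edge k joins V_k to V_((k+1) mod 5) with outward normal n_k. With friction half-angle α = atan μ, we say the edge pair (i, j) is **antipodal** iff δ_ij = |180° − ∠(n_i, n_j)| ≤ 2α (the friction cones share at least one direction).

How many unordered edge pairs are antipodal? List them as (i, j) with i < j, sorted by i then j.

α = atan 0.5 = 26.57°;  2α = 53.13°
n_0 = (+0.9999, +0.0131)
n_1 = (-0.0286, +0.9996)
n_2 = (-0.8220, +0.5695)
n_3 = (-0.9999, +0.0120)
n_4 = (-0.6049, -0.7963)
  (0,1): δ = 89.12°  ·
  (0,2): δ = 35.47°  ✓
  (0,3): δ = 1.44°  ✓
  (0,4): δ = 52.02°  ✓
  (1,2): δ = 126.35°  ·
  (1,3): δ = 92.33°  ·
  (1,4): δ = 38.86°  ✓
  (2,3): δ = 145.97°  ·
  (2,4): δ = 92.51°  ·
  (3,4): δ = 126.53°  ·
antipodal pairs: 4

count = 4; pairs: (0,2), (0,3), (0,4), (1,4)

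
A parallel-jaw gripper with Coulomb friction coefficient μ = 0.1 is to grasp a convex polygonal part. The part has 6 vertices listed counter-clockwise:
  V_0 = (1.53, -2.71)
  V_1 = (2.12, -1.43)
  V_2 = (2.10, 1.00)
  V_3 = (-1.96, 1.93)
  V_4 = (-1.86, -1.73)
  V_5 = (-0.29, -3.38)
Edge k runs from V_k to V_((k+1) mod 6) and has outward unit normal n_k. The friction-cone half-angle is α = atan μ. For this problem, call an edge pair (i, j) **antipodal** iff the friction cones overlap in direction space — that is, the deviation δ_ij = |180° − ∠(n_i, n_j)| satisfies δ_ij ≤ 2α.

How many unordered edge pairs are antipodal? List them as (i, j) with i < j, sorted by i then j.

count = 1; pairs: (1,3)

α = atan 0.1 = 5.71°;  2α = 11.42°
n_0 = (+0.9082, -0.4186)
n_1 = (+1.0000, +0.0082)
n_2 = (+0.2233, +0.9748)
n_3 = (-0.9996, -0.0273)
n_4 = (-0.7245, -0.6893)
n_5 = (+0.3455, -0.9384)
  (0,1): δ = 154.78°  ·
  (0,2): δ = 78.16°  ·
  (0,3): δ = 26.31°  ·
  (0,4): δ = 68.32°  ·
  (0,5): δ = 134.96°  ·
  (1,2): δ = 103.37°  ·
  (1,3): δ = 1.09°  ✓
  (1,4): δ = 43.11°  ·
  (1,5): δ = 109.74°  ·
  (2,3): δ = 75.53°  ·
  (2,4): δ = 33.52°  ·
  (2,5): δ = 33.11°  ·
  (3,4): δ = 137.99°  ·
  (3,5): δ = 71.35°  ·
  (4,5): δ = 113.37°  ·
antipodal pairs: 1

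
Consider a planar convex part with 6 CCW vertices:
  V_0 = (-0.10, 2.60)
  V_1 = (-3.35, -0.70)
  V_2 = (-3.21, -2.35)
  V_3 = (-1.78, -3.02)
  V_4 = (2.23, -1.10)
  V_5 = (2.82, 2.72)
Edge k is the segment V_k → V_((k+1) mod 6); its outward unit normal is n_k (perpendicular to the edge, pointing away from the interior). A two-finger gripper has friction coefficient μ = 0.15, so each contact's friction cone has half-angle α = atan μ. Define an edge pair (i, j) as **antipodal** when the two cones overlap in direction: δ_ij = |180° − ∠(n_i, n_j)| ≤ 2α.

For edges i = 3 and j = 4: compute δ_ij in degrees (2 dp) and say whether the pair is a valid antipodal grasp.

δ = 124.37°, invalid

α = atan 0.15 = 8.53°;  2α = 17.06°
edge 3: e_3 = (+4.01, +1.92);  n_3 = (+0.4319, -0.9019)
edge 4: e_4 = (+0.59, +3.82);  n_4 = (+0.9883, -0.1526)
∠(n_3, n_4) = 55.63°
δ = |180° − 55.63°| = 124.37°
124.37° > 2α = 17.06°  →  invalid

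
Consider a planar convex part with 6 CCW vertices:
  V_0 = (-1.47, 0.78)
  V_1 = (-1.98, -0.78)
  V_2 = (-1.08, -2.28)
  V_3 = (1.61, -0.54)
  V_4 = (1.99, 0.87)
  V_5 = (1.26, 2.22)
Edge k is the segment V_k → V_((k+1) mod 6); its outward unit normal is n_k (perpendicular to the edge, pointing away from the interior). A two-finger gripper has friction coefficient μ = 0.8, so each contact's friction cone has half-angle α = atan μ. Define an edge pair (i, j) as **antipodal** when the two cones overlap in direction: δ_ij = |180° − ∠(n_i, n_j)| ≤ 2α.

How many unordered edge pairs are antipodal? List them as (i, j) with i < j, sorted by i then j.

α = atan 0.8 = 38.66°;  2α = 77.32°
n_0 = (-0.9505, +0.3107)
n_1 = (-0.8575, -0.5145)
n_2 = (+0.5431, -0.8397)
n_3 = (+0.9655, -0.2602)
n_4 = (+0.8796, +0.4757)
n_5 = (-0.4665, +0.8845)
  (0,1): δ = 130.93°  ·
  (0,2): δ = 39.00°  ✓
  (0,3): δ = 3.02°  ✓
  (0,4): δ = 46.51°  ✓
  (0,5): δ = 135.91°  ·
  (1,2): δ = 88.07°  ·
  (1,3): δ = 46.05°  ✓
  (1,4): δ = 2.56°  ✓
  (1,5): δ = 86.85°  ·
  (2,3): δ = 137.98°  ·
  (2,4): δ = 94.49°  ·
  (2,5): δ = 5.09°  ✓
  (3,4): δ = 136.52°  ·
  (3,5): δ = 47.11°  ✓
  (4,5): δ = 90.59°  ·
antipodal pairs: 7

count = 7; pairs: (0,2), (0,3), (0,4), (1,3), (1,4), (2,5), (3,5)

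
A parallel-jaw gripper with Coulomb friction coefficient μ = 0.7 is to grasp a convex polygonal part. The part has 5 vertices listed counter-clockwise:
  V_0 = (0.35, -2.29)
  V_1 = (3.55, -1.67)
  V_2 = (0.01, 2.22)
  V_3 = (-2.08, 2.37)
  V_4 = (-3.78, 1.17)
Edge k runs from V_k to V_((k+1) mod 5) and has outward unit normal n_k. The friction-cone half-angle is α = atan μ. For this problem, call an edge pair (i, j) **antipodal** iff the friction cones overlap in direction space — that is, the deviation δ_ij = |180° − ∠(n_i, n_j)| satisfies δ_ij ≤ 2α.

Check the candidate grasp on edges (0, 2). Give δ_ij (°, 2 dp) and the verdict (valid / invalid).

α = atan 0.7 = 34.99°;  2α = 69.98°
edge 0: e_0 = (+3.20, +0.62);  n_0 = (+0.1902, -0.9817)
edge 2: e_2 = (-2.09, +0.15);  n_2 = (+0.0716, +0.9974)
∠(n_0, n_2) = 164.93°
δ = |180° − 164.93°| = 15.07°
15.07° ≤ 2α = 69.98°  →  valid

δ = 15.07°, valid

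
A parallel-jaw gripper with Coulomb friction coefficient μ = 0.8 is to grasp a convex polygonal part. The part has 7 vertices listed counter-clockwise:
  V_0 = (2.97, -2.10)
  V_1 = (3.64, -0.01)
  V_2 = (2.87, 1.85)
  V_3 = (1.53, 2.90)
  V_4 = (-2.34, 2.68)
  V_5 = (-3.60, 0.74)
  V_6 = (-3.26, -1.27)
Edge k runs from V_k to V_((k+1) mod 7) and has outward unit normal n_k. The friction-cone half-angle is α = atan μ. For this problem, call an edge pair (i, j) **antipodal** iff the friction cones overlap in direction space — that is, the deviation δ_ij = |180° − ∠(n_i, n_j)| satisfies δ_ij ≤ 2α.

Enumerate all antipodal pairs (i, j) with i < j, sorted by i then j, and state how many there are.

count = 10; pairs: (0,3), (0,4), (0,5), (1,4), (1,5), (1,6), (2,5), (2,6), (3,6), (4,6)

α = atan 0.8 = 38.66°;  2α = 77.32°
n_0 = (+0.9523, -0.3053)
n_1 = (+0.9240, +0.3825)
n_2 = (+0.6168, +0.7871)
n_3 = (-0.0568, +0.9984)
n_4 = (-0.8386, +0.5447)
n_5 = (-0.9860, -0.1668)
n_6 = (-0.1321, -0.9912)
  (0,1): δ = 139.74°  ·
  (0,2): δ = 110.31°  ·
  (0,3): δ = 68.97°  ✓
  (0,4): δ = 15.23°  ✓
  (0,5): δ = 27.38°  ✓
  (0,6): δ = 100.19°  ·
  (1,2): δ = 150.57°  ·
  (1,3): δ = 109.23°  ·
  (1,4): δ = 55.49°  ✓
  (1,5): δ = 12.89°  ✓
  (1,6): δ = 59.92°  ✓
  (2,3): δ = 138.66°  ·
  (2,4): δ = 84.92°  ·
  (2,5): δ = 42.32°  ✓
  (2,6): δ = 30.49°  ✓
  (3,4): δ = 126.26°  ·
  (3,5): δ = 83.65°  ·
  (3,6): δ = 10.84°  ✓
  (4,5): δ = 137.40°  ·
  (4,6): δ = 64.59°  ✓
  (5,6): δ = 107.19°  ·
antipodal pairs: 10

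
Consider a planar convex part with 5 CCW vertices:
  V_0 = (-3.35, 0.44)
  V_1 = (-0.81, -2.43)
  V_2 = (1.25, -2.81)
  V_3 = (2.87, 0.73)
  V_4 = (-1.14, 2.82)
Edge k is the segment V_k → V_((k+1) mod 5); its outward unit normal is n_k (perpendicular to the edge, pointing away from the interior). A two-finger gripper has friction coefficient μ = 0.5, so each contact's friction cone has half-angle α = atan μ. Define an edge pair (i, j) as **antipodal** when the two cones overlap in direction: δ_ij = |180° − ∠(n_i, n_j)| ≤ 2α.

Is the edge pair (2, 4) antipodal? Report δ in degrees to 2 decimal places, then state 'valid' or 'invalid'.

δ = 18.29°, valid

α = atan 0.5 = 26.57°;  2α = 53.13°
edge 2: e_2 = (+1.62, +3.54);  n_2 = (+0.9093, -0.4161)
edge 4: e_4 = (-2.21, -2.38);  n_4 = (-0.7328, +0.6805)
∠(n_2, n_4) = 161.71°
δ = |180° − 161.71°| = 18.29°
18.29° ≤ 2α = 53.13°  →  valid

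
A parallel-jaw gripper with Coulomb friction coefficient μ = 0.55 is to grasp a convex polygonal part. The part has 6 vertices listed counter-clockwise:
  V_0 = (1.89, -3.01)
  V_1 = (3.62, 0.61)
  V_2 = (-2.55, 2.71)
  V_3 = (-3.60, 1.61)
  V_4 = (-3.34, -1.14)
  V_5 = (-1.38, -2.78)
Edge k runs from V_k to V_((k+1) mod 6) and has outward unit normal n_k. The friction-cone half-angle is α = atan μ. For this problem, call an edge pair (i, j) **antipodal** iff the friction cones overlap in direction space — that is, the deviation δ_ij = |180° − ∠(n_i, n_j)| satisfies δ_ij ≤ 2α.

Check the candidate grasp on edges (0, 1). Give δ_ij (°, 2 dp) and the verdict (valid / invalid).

α = atan 0.55 = 28.81°;  2α = 57.62°
edge 0: e_0 = (+1.73, +3.62);  n_0 = (+0.9023, -0.4312)
edge 1: e_1 = (-6.17, +2.10);  n_1 = (+0.3222, +0.9467)
∠(n_0, n_1) = 96.75°
δ = |180° − 96.75°| = 83.25°
83.25° > 2α = 57.62°  →  invalid

δ = 83.25°, invalid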